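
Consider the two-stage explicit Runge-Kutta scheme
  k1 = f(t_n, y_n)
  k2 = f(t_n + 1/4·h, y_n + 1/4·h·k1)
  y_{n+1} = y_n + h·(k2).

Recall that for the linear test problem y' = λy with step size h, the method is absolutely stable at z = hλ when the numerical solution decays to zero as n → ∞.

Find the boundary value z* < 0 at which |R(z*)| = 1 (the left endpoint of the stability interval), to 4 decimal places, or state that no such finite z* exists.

left endpoint -4.0000.

On y'=λy, z=hλ:
  k1=λy_n ⇒ h·k1=z·y_n;  k2=λ(1+1/4z)y_n ⇒ h·k2=z(1+1/4z)y_n
  y_{n+1}/y_n = 1 + z(1+1/4z) = 1 + z + 1/4z²
  ⇒ R(z) = 1 + z + 1/4z².

Need |R(x)|<1, x<0.
x=-0.92: |R|=0.2916
R=1: x+1/4x²=0 ⇒ x=−4=-4.0000; min R=1−1/(4·1/4)=0.0000>−1
Confirm numerically:
  x=-3.408: |R|=0.49562 <1
  x=-2.421: |R|=0.04431 <1
  x=-2.301: |R|=0.02265 <1
  x=-4.571: |R|=1.65251 >1
  x=-4.101: |R|=1.10355 >1
Stable set (-4.0000, 0).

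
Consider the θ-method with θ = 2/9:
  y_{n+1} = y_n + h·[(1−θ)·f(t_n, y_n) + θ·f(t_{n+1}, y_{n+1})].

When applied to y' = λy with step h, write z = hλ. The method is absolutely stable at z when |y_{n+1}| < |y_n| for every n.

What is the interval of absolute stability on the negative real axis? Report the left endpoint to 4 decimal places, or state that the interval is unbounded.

On y'=λy, z=hλ:
  y_{n+1} = y_n + z·[7/9·y_n + 2/9·y_{n+1}] ⇒ (1 − 2/9z)y_{n+1} = (1 + 7/9z)y_n
  R(z) = (1 + 7/9z)/(1 − 2/9z).

Solve |R(x)|<1 on ℝ⁻.
x=-0.98: |R|=0.1953
R=−1: 1+7/9x = −1+2/9x ⇒ -5/9x=2 ⇒ x=2/(-5/9)=-3.6000
Confirm numerically:
  x=-2.415: |R|=0.57158 <1
  x=-2.406: |R|=0.56777 <1
  x=-2.348: |R|=0.54293 <1
  x=-4.177: |R|=1.16624 >1
  x=-3.869: |R|=1.08036 >1
  x=-3.767: |R|=1.05050 >1
Interval (-3.6000, 0).

(-3.6000, 0).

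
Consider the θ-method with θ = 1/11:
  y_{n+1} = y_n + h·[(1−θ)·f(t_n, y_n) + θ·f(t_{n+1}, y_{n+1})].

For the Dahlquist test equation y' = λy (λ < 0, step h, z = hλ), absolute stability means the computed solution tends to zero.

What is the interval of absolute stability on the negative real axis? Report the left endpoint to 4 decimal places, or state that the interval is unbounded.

Test eqn y'=λy, z=hλ:
  y_{n+1} = y_n + z·[10/11·y_n + 1/11·y_{n+1}] ⇒ (1 − 1/11z)y_{n+1} = (1 + 10/11z)y_n
  Hence R(z) = (1 + 10/11z)/(1 − 1/11z).

Find x<0 with |R(x)|<1.
x=-0.77: |R|=0.2804
R=−1: 1+10/11x = −1+1/11x ⇒ -9/11x=2 ⇒ x=2/(-9/11)=-2.4444
Confirm numerically:
  x=-2.106: |R|=0.76759 <1
  x=-2.079: |R|=0.74853 <1
  x=-1.896: |R|=0.61725 <1
  x=-1.660: |R|=0.44234 <1
  x=-2.751: |R|=1.20064 >1
  x=-2.624: |R|=1.11861 >1
  x=-2.484: |R|=1.02640 >1
Stable set (-2.4444, 0).

(-2.4444, 0).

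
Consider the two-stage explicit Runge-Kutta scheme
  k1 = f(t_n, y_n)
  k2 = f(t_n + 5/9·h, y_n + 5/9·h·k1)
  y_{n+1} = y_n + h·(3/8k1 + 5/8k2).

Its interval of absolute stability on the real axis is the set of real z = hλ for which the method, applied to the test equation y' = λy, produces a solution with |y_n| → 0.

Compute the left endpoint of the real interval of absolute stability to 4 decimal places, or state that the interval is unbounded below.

z* = -2.8800.

Set f=λy, z=hλ:
  k1=λy_n ⇒ h·k1=z·y_n;  k2=λ(1+5/9z)y_n ⇒ h·k2=z(1+5/9z)y_n
  y_{n+1}/y_n = 1 + 3/8z + 5/8z(1+5/9z) = 1 + z + 25/72z²
  so R(z) = 1 + z + 25/72z².

Boundary: |R(x)|=1, x<0.
x=-0.67: |R|=0.4859
R=1: x+25/72x²=0 ⇒ x=−72/25=-2.8800; min R=1−1/(4·25/72)=0.2800>−1
Confirm numerically:
  x=-2.507: |R|=0.67531 <1
  x=-2.189: |R|=0.47479 <1
  x=-1.700: |R|=0.30347 <1
  x=-1.593: |R|=0.28813 <1
  x=-3.430: |R|=1.65503 >1
  x=-3.285: |R|=1.46195 >1
  x=-3.178: |R|=1.32883 >1
So |R|<1 on (-2.8800, 0).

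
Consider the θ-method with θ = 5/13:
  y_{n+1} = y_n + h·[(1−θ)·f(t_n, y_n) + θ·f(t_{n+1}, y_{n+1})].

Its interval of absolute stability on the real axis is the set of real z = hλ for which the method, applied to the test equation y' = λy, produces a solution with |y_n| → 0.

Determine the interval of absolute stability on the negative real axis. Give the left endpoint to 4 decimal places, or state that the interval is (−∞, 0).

Set f=λy, z=hλ:
  y_{n+1} = y_n + z·[8/13·y_n + 5/13·y_{n+1}] ⇒ (1 − 5/13z)y_{n+1} = (1 + 8/13z)y_n
  R(z) = (1 + 8/13z)/(1 − 5/13z).

Boundary: |R(x)|=1, x<0.
x=-1.47: |R|=0.0609
R=−1: 1+8/13x = −1+5/13x ⇒ -3/13x=2 ⇒ x=2/(-3/13)=-8.6667
Confirm numerically:
  x=-7.667: |R|=0.94158 <1
  x=-6.252: |R|=0.83633 <1
  x=-5.222: |R|=0.73577 <1
  x=-4.873: |R|=0.69541 <1
  x=-9.155: |R|=1.02493 >1
  x=-8.806: |R|=1.00733 >1
Stable set (-8.6667, 0).

(-8.6667, 0).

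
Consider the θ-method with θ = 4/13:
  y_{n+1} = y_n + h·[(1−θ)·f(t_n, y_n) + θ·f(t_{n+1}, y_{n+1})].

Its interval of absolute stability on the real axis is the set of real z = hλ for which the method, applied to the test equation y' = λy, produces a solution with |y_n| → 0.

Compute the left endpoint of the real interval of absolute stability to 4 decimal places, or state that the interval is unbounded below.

Test eqn y'=λy, z=hλ:
  y_{n+1} = y_n + z·[9/13·y_n + 4/13·y_{n+1}] ⇒ (1 − 4/13z)y_{n+1} = (1 + 9/13z)y_n
  Hence R(z) = (1 + 9/13z)/(1 − 4/13z).

Need |R(x)|<1, x<0.
x=-1.03: |R|=0.2179
R=−1: 1+9/13x = −1+4/13x ⇒ -5/13x=2 ⇒ x=2/(-5/13)=-5.2000
Confirm numerically:
  x=-4.266: |R|=0.84466 <1
  x=-4.136: |R|=0.81993 <1
  x=-2.809: |R|=0.50673 <1
  x=-2.255: |R|=0.33129 <1
  x=-5.708: |R|=1.07089 >1
  x=-5.220: |R|=1.00295 >1
Stable set (-5.2000, 0).

z* = -5.2000.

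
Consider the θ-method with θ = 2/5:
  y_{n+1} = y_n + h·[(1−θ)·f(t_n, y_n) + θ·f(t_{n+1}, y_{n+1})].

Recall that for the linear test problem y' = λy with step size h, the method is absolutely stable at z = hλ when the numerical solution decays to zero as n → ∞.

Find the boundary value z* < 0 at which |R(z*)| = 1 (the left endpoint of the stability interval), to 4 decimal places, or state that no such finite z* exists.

Set f=λy, z=hλ:
  y_{n+1} = y_n + z·[3/5·y_n + 2/5·y_{n+1}] ⇒ (1 − 2/5z)y_{n+1} = (1 + 3/5z)y_n
  R(z) = (1 + 3/5z)/(1 − 2/5z).

Find x<0 with |R(x)|<1.
x=-0.69: |R|=0.4592
R=−1: 1+3/5x = −1+2/5x ⇒ -1/5x=2 ⇒ x=2/(-1/5)=-10.0000
Confirm numerically:
  x=-8.499: |R|=0.93177 <1
  x=-7.584: |R|=0.88021 <1
  x=-5.775: |R|=0.74471 <1
  x=-4.713: |R|=0.63351 <1
  x=-10.591: |R|=1.02257 >1
  x=-10.107: |R|=1.00424 >1
Stable set (-10.0000, 0).

z* = -10.0000.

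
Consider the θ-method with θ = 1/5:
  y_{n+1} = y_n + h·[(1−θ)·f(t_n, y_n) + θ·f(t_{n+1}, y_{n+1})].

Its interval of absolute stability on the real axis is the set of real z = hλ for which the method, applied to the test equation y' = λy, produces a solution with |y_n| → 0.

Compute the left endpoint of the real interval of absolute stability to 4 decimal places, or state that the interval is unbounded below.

Test eqn y'=λy, z=hλ:
  y_{n+1} = y_n + z·[4/5·y_n + 1/5·y_{n+1}] ⇒ (1 − 1/5z)y_{n+1} = (1 + 4/5z)y_n
  so R(z) = (1 + 4/5z)/(1 − 1/5z).

Find x<0 with |R(x)|<1.
x=-1.11: |R|=0.0917
R=−1: 1+4/5x = −1+1/5x ⇒ -3/5x=2 ⇒ x=2/(-3/5)=-3.3333
Confirm numerically:
  x=-3.217: |R|=0.95753 <1
  x=-2.022: |R|=0.43976 <1
  x=-1.398: |R|=0.09253 <1
  x=-3.686: |R|=1.12181 >1
  x=-3.461: |R|=1.04527 >1
Stable set (-3.3333, 0).

z* = -3.3333.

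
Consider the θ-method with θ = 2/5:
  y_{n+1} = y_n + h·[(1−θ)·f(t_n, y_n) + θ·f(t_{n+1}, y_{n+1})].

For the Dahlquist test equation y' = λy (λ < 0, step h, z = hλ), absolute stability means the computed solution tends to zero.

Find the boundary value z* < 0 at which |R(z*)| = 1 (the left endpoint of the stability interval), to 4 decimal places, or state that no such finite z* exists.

Set f=λy, z=hλ:
  y_{n+1} = y_n + z·[3/5·y_n + 2/5·y_{n+1}] ⇒ (1 − 2/5z)y_{n+1} = (1 + 3/5z)y_n
  ⇒ R(z) = (1 + 3/5z)/(1 − 2/5z).

Find x<0 with |R(x)|<1.
x=-0.78: |R|=0.4055
R=−1: 1+3/5x = −1+2/5x ⇒ -1/5x=2 ⇒ x=2/(-1/5)=-10.0000
Confirm numerically:
  x=-9.601: |R|=0.98351 <1
  x=-5.677: |R|=0.73566 <1
  x=-5.220: |R|=0.69041 <1
  x=-10.264: |R|=1.01034 >1
  x=-10.241: |R|=1.00946 >1
  x=-10.160: |R|=1.00632 >1
Interval (-10.0000, 0).

z* = -10.0000.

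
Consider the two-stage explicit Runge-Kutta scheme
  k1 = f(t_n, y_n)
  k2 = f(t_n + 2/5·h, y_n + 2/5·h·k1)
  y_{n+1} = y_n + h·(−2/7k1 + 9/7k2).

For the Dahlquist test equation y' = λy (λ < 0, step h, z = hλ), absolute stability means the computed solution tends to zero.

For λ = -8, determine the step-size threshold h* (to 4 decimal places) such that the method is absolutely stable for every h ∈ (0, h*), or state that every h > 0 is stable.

(-1.9444,0); λ=-8 ⇒ h* = (35/18)/8 = 0.2431.

Test eqn y'=λy, z=hλ:
  k1=λy_n ⇒ h·k1=z·y_n;  k2=λ(1+2/5z)y_n ⇒ h·k2=z(1+2/5z)y_n
  y_{n+1}/y_n = 1 − 2/7z + 9/7z(1+2/5z) = 1 + z + 18/35z²
  so R(z) = 1 + z + 18/35z².

Need |R(x)|<1, x<0.
x=-1.26: |R|=0.5565
R=1: x+18/35x²=0 ⇒ x=−35/18=-1.9444; min R=1−1/(4·18/35)=0.5139>−1
Confirm numerically:
  x=-1.815: |R|=0.87917 <1
  x=-1.574: |R|=0.70013 <1
  x=-1.353: |R|=0.58846 <1
  x=-2.432: |R|=1.60981 >1
  x=-2.127: |R|=1.19969 >1
So |R|<1 on (-1.9444, 0).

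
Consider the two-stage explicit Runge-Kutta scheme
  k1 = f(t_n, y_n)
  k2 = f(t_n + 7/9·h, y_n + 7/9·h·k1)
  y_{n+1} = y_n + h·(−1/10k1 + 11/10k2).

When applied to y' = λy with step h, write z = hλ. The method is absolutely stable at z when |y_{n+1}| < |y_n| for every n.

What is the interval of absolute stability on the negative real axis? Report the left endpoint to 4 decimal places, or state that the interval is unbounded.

Test eqn y'=λy, z=hλ:
  k1=λy_n ⇒ h·k1=z·y_n;  k2=λ(1+7/9z)y_n ⇒ h·k2=z(1+7/9z)y_n
  y_{n+1}/y_n = 1 − 1/10z + 11/10z(1+7/9z) = 1 + z + 77/90z²
  so R(z) = 1 + z + 77/90z².

Solve |R(x)|<1 on ℝ⁻.
x=-0.62: |R|=0.7089
R=1: x+77/90x²=0 ⇒ x=−90/77=-1.1688; min R=1−1/(4·77/90)=0.7078>−1
Confirm numerically:
  x=-1.058: |R|=0.89968 <1
  x=-0.917: |R|=0.80243 <1
  x=-0.869: |R|=0.77708 <1
  x=-1.742: |R|=1.85424 >1
  x=-1.477: |R|=1.38942 >1
So |R|<1 on (-1.1688, 0).

z∈(-1.1688,0).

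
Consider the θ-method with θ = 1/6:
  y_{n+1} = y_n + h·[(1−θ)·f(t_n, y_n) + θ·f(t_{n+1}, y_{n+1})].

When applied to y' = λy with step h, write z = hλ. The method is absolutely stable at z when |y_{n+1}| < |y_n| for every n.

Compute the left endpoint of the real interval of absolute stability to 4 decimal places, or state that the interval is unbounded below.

Set f=λy, z=hλ:
  y_{n+1} = y_n + z·[5/6·y_n + 1/6·y_{n+1}] ⇒ (1 − 1/6z)y_{n+1} = (1 + 5/6z)y_n
  so R(z) = (1 + 5/6z)/(1 − 1/6z).

Boundary: |R(x)|=1, x<0.
x=-0.98: |R|=0.1576
R=−1: 1+5/6x = −1+1/6x ⇒ -2/3x=2 ⇒ x=2/(-2/3)=-3.0000
Confirm numerically:
  x=-2.816: |R|=0.91652 <1
  x=-2.809: |R|=0.91327 <1
  x=-2.707: |R|=0.86540 <1
  x=-1.799: |R|=0.38402 <1
  x=-3.565: |R|=1.23628 >1
  x=-3.453: |R|=1.19169 >1
So |R|<1 on (-3.0000, 0).

z* = -3.0000.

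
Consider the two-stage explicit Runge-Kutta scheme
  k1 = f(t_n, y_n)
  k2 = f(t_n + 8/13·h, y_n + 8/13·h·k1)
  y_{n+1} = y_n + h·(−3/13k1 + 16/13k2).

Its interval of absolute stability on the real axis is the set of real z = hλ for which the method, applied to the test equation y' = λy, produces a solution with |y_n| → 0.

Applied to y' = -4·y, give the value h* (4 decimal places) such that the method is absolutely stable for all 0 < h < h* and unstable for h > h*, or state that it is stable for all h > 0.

(-1.3203,0); λ=-4 ⇒ h* = (169/128)/4 = 0.3301.

Set f=λy, z=hλ:
  k1=λy_n ⇒ h·k1=z·y_n;  k2=λ(1+8/13z)y_n ⇒ h·k2=z(1+8/13z)y_n
  y_{n+1}/y_n = 1 − 3/13z + 16/13z(1+8/13z) = 1 + z + 128/169z²
  R(z) = 1 + z + 128/169z².

Solve |R(x)|<1 on ℝ⁻.
x=-1.7: |R|=1.4889
R=1: x+128/169x²=0 ⇒ x=−169/128=-1.3203; min R=1−1/(4·128/169)=0.6699>−1
Confirm numerically:
  x=-1.248: |R|=0.93165 <1
  x=-0.941: |R|=0.72966 <1
  x=-0.873: |R|=0.70423 <1
  x=-1.905: |R|=1.84361 >1
  x=-1.648: |R|=1.40902 >1
  x=-1.551: |R|=1.27099 >1
Interval (-1.3203, 0).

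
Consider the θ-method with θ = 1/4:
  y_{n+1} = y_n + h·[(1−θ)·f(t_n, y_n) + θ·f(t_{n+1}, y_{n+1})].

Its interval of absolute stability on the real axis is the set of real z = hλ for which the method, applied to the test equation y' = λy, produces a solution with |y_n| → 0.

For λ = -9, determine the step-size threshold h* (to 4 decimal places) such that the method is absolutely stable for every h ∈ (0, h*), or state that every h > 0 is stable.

(-4.0000,0); λ=-9 ⇒ h* = (4)/9 = 0.4444.

With y'=λy (z=hλ):
  y_{n+1} = y_n + z·[3/4·y_n + 1/4·y_{n+1}] ⇒ (1 − 1/4z)y_{n+1} = (1 + 3/4z)y_n
  R(z) = (1 + 3/4z)/(1 − 1/4z).

Find x<0 with |R(x)|<1.
x=-0.88: |R|=0.2787
R=−1: 1+3/4x = −1+1/4x ⇒ -1/2x=2 ⇒ x=2/(-1/2)=-4.0000
Confirm numerically:
  x=-3.890: |R|=0.97212 <1
  x=-2.315: |R|=0.46635 <1
  x=-2.071: |R|=0.36452 <1
  x=-4.537: |R|=1.12581 >1
  x=-4.320: |R|=1.07692 >1
Stable set (-4.0000, 0).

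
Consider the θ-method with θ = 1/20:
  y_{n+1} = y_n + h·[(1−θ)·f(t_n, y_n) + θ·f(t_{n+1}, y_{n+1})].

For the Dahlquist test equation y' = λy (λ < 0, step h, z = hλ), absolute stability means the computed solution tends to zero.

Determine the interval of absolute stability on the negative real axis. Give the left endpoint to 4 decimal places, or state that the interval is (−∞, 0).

Set f=λy, z=hλ:
  y_{n+1} = y_n + z·[19/20·y_n + 1/20·y_{n+1}] ⇒ (1 − 1/20z)y_{n+1} = (1 + 19/20z)y_n
  so R(z) = (1 + 19/20z)/(1 − 1/20z).

Find x<0 with |R(x)|<1.
x=-0.78: |R|=0.2493
R=−1: 1+19/20x = −1+1/20x ⇒ -9/10x=2 ⇒ x=2/(-9/10)=-2.2222
Confirm numerically:
  x=-1.938: |R|=0.76680 <1
  x=-1.357: |R|=0.27078 <1
  x=-1.182: |R|=0.11604 <1
  x=-2.673: |R|=1.35787 >1
  x=-2.564: |R|=1.27265 >1
  x=-2.466: |R|=1.19532 >1
Interval (-2.2222, 0).

(-2.2222, 0).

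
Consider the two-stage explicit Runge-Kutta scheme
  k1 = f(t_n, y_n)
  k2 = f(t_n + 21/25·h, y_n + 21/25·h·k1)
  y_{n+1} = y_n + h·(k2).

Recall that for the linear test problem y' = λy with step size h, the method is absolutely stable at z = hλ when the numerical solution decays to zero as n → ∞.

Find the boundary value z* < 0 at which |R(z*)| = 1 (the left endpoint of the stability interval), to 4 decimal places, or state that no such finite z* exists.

z* = -1.1905.

On y'=λy, z=hλ:
  k1=λy_n ⇒ h·k1=z·y_n;  k2=λ(1+21/25z)y_n ⇒ h·k2=z(1+21/25z)y_n
  y_{n+1}/y_n = 1 + z(1+21/25z) = 1 + z + 21/25z²
  Hence R(z) = 1 + z + 21/25z².

Need |R(x)|<1, x<0.
x=-1.79: |R|=1.9014
R=1: x+21/25x²=0 ⇒ x=−25/21=-1.1905; min R=1−1/(4·21/25)=0.7024>−1
Confirm numerically:
  x=-1.041: |R|=0.86929 <1
  x=-0.978: |R|=0.82545 <1
  x=-0.693: |R|=0.71041 <1
  x=-1.668: |R|=1.66907 >1
  x=-1.313: |R|=1.13513 >1
So |R|<1 on (-1.1905, 0).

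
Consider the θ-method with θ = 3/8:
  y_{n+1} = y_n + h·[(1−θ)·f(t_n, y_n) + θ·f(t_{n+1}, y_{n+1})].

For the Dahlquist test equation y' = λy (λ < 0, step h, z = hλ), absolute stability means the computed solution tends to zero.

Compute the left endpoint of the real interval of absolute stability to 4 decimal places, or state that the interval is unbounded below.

z* = -8.0000.

On y'=λy, z=hλ:
  y_{n+1} = y_n + z·[5/8·y_n + 3/8·y_{n+1}] ⇒ (1 − 3/8z)y_{n+1} = (1 + 5/8z)y_n
  so R(z) = (1 + 5/8z)/(1 − 3/8z).

Need |R(x)|<1, x<0.
x=-0.37: |R|=0.6751
R=−1: 1+5/8x = −1+3/8x ⇒ -1/4x=2 ⇒ x=2/(-1/4)=-8.0000
Confirm numerically:
  x=-6.631: |R|=0.90184 <1
  x=-5.799: |R|=0.82667 <1
  x=-5.612: |R|=0.80770 <1
  x=-3.613: |R|=0.53426 <1
  x=-8.304: |R|=1.01847 >1
  x=-8.151: |R|=1.00931 >1
So |R|<1 on (-8.0000, 0).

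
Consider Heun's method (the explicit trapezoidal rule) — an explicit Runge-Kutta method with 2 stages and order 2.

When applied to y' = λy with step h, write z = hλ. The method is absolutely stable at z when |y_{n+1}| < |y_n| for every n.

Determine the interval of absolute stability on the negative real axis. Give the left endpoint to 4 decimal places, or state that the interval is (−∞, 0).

(-2.0000, 0).

With y'=λy (z=hλ):
  order 2, 2-stage ⇒ R(z)=1+z+z^2/2
  (e.g. R(-0.91)=0.50405, |R|=0.50405)

Find x<0 with |R(x)|<1.
x=-0.91: |R|=0.5041
|R(-1.67)|=0.7244 |R(-1.53)|=0.6404 |R(-0.95)|=0.5012
Bisect:
  x_lo=-2.5519 |R|=1.7042  x_hi=-0.2404 |R|=0.7885
  mid=-1.39615 |R|=0.57847 →hi
  mid=-1.97404 |R|=0.97437 →hi
  mid=-2.26298 |R|=1.29756 →lo
  mid=-2.11851 |R|=1.12553 →lo
  mid=-2.04627 |R|=1.04734 →lo
  mid=-2.01015 |R|=1.01020 →lo
  mid=-1.99209 |R|=0.99213 →hi
  ...
  [-2.00014,-1.99999] ⇒ x*=-2.0000
Interval (-2.0000, 0).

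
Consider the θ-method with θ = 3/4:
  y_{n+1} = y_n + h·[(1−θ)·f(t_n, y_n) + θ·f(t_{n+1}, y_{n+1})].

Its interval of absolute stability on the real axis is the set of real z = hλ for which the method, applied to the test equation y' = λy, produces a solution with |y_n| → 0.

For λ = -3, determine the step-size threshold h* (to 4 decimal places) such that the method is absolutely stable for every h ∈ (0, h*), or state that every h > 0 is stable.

Test eqn y'=λy, z=hλ:
  y_{n+1} = y_n + z·[1/4·y_n + 3/4·y_{n+1}] ⇒ (1 − 3/4z)y_{n+1} = (1 + 1/4z)y_n
  so R(z) = (1 + 1/4z)/(1 − 3/4z).

Need |R(x)|<1, x<0.
x=-0.94: |R|=0.4487
x=-2: |R|=0.2000
x=-10: |R|=0.1765
x=-100: |R|=0.3158
θ=3/4≥1/2 ⇒ |1+1/4x|<|1−3/4x| ∀x<0 ⇒ stable on all of ℝ⁻.

(−∞, 0) — no finite endpoint. Any h>0 works for λ=-3.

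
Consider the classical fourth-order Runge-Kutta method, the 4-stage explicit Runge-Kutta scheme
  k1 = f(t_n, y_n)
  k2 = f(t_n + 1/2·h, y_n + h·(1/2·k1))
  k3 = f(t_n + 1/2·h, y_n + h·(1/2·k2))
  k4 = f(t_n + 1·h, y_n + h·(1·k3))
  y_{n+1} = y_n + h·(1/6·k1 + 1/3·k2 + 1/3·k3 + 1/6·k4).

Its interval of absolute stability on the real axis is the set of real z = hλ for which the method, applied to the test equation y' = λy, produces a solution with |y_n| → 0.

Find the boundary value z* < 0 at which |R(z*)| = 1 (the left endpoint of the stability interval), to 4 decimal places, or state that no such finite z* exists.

With y'=λy (z=hλ):
  order 4, 4-stage ⇒ R(z)=1+z+z^2/2+z^3/6+z^4/24
  (e.g. R(-1.15)=0.33065, |R|=0.33065)

Find x<0 with |R(x)|<1.
x=-1.15: |R|=0.3306
|R(-2.63)|=0.7900 |R(-2.06)|=0.3552 |R(-0.75)|=0.4741
Bisect:
  x_lo=-3.3740 |R|=2.3160  x_hi=-0.1412 |R|=0.8683
  mid=-1.75760 |R|=0.27968 →hi
  mid=-2.56577 |R|=0.71643 →hi
  mid=-2.96986 |R|=1.31585 →lo
  mid=-2.76782 |R|=0.97397 →hi
  mid=-2.86884 |R|=1.13345 →lo
  mid=-2.81833 |R|=1.05096 →lo
  mid=-2.79307 |R|=1.01179 →lo
  mid=-2.78045 |R|=0.99272 →hi
  mid=-2.78676 |R|=1.00221 →lo
  mid=-2.78360 |R|=0.99745 →hi
  ...
  [-2.78538,-2.78518] ⇒ x*=-2.7853
Stable set (-2.7853, 0).

z* = -2.7853.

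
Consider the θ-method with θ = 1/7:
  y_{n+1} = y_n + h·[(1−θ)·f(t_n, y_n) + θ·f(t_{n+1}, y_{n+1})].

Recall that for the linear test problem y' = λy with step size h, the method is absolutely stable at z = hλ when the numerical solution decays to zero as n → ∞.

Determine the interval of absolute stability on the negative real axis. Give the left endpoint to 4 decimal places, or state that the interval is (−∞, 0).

With y'=λy (z=hλ):
  y_{n+1} = y_n + z·[6/7·y_n + 1/7·y_{n+1}] ⇒ (1 − 1/7z)y_{n+1} = (1 + 6/7z)y_n
  ⇒ R(z) = (1 + 6/7z)/(1 − 1/7z).

Boundary: |R(x)|=1, x<0.
x=-0.76: |R|=0.3144
R=−1: 1+6/7x = −1+1/7x ⇒ -5/7x=2 ⇒ x=2/(-5/7)=-2.8000
Confirm numerically:
  x=-2.690: |R|=0.94324 <1
  x=-2.558: |R|=0.87340 <1
  x=-1.599: |R|=0.30166 <1
  x=-3.046: |R|=1.12244 >1
  x=-2.947: |R|=1.07389 >1
  x=-2.863: |R|=1.03194 >1
Stable set (-2.8000, 0).

(-2.8000, 0).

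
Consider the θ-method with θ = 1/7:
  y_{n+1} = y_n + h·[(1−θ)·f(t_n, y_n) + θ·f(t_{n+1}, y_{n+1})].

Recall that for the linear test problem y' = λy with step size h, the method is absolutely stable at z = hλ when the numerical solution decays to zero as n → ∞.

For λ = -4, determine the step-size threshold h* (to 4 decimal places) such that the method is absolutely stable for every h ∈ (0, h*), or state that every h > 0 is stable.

(-2.8000,0); λ=-4 ⇒ h* = (14/5)/4 = 0.7000.

Test eqn y'=λy, z=hλ:
  y_{n+1} = y_n + z·[6/7·y_n + 1/7·y_{n+1}] ⇒ (1 − 1/7z)y_{n+1} = (1 + 6/7z)y_n
  R(z) = (1 + 6/7z)/(1 − 1/7z).

Solve |R(x)|<1 on ℝ⁻.
x=-1.06: |R|=0.0794
R=−1: 1+6/7x = −1+1/7x ⇒ -5/7x=2 ⇒ x=2/(-5/7)=-2.8000
Confirm numerically:
  x=-2.125: |R|=0.63014 <1
  x=-1.748: |R|=0.39872 <1
  x=-1.709: |R|=0.37364 <1
  x=-1.474: |R|=0.21761 <1
  x=-3.365: |R|=1.27255 >1
  x=-3.207: |R|=1.19937 >1
  x=-2.831: |R|=1.01577 >1
Stable set (-2.8000, 0).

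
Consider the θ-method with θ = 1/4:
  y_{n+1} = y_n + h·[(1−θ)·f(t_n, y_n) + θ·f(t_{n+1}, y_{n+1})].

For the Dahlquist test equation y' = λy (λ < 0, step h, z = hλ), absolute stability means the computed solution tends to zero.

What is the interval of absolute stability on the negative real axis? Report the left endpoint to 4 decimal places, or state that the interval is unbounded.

(-4.0000, 0).

Set f=λy, z=hλ:
  y_{n+1} = y_n + z·[3/4·y_n + 1/4·y_{n+1}] ⇒ (1 − 1/4z)y_{n+1} = (1 + 3/4z)y_n
  ⇒ R(z) = (1 + 3/4z)/(1 − 1/4z).

Boundary: |R(x)|=1, x<0.
x=-0.62: |R|=0.4632
R=−1: 1+3/4x = −1+1/4x ⇒ -1/2x=2 ⇒ x=2/(-1/2)=-4.0000
Confirm numerically:
  x=-3.439: |R|=0.84917 <1
  x=-3.084: |R|=0.74139 <1
  x=-2.152: |R|=0.39922 <1
  x=-4.514: |R|=1.12074 >1
  x=-4.393: |R|=1.09365 >1
  x=-4.075: |R|=1.01858 >1
Stable set (-4.0000, 0).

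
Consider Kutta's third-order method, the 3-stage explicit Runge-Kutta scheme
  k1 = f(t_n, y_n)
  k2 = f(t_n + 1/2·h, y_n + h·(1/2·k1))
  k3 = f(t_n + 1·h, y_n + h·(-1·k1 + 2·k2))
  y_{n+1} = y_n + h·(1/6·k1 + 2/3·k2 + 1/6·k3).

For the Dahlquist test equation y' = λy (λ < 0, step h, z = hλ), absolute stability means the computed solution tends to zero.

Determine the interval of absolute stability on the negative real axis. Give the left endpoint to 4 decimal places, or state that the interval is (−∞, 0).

z∈(-2.5127,0).

On y'=λy, z=hλ:
  order 3, 3-stage ⇒ R(z)=1+z+z^2/2+z^3/6
  (e.g. R(-1.3)=0.17883, |R|=0.17883)

Boundary: |R(x)|=1, x<0.
x=-1.3: |R|=0.1788
|R(-2.76)|=1.4553 |R(-0.57)|=0.5616 |R(-0.51)|=0.5979
Bisect:
  x_lo=-3.3951 |R|=3.1543  x_hi=-0.0505 |R|=0.9508
  mid=-1.72281 |R|=0.09101 →hi
  mid=-2.55897 |R|=1.07764 →lo
  mid=-2.14089 |R|=0.48462 →hi
  mid=-2.34993 |R|=0.75163 →hi
  mid=-2.45445 |R|=0.90669 →hi
  mid=-2.50671 |R|=0.99011 →hi
  mid=-2.53284 |R|=1.03335 →lo
  ...
  [-2.51284,-2.51263] ⇒ x*=-2.5127
Stable set (-2.5127, 0).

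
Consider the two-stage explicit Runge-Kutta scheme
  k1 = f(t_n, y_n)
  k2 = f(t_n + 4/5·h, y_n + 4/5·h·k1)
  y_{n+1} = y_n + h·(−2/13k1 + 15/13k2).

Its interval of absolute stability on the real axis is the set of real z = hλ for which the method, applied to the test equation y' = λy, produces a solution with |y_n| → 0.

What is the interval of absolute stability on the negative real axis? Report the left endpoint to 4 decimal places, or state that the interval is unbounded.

z∈(-1.0833,0).

With y'=λy (z=hλ):
  k1=λy_n ⇒ h·k1=z·y_n;  k2=λ(1+4/5z)y_n ⇒ h·k2=z(1+4/5z)y_n
  y_{n+1}/y_n = 1 − 2/13z + 15/13z(1+4/5z) = 1 + z + 12/13z²
  Hence R(z) = 1 + z + 12/13z².

Find x<0 with |R(x)|<1.
x=-1.06: |R|=0.9772
R=1: x+12/13x²=0 ⇒ x=−13/12=-1.0833; min R=1−1/(4·12/13)=0.7292>−1
Confirm numerically:
  x=-0.981: |R|=0.90733 <1
  x=-0.812: |R|=0.79663 <1
  x=-0.805: |R|=0.79318 <1
  x=-1.242: |R|=1.18191 >1
  x=-1.231: |R|=1.16779 >1
Interval (-1.0833, 0).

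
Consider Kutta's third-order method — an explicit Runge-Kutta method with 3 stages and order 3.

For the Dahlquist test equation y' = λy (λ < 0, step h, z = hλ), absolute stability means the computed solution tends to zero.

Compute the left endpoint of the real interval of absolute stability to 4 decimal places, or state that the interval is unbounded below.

Set f=λy, z=hλ:
  order 3, 3-stage ⇒ R(z)=1+z+z^2/2+z^3/6
  (e.g. R(-1.04)=0.31332, |R|=0.31332)

Boundary: |R(x)|=1, x<0.
x=-1.04: |R|=0.3133
|R(-2.39)|=0.8093 |R(-2.23)|=0.5918 |R(-1.37)|=0.1399
Bisect:
  x_lo=-3.2663 |R|=2.7398  x_hi=-0.3677 |R|=0.6916
  mid=-1.81699 |R|=0.16605 →hi
  mid=-2.54164 |R|=1.04815 →lo
  mid=-2.17932 |R|=0.52969 →hi
  mid=-2.36048 |R|=0.76659 →hi
  mid=-2.45106 |R|=0.90142 →hi
  mid=-2.49635 |R|=0.97325 →hi
  mid=-2.51900 |R|=1.01031 →lo
  mid=-2.50767 |R|=0.99168 →hi
  mid=-2.51334 |R|=1.00097 →lo
  ...
  [-2.51281,-2.51263] ⇒ x*=-2.5127
Stable set (-2.5127, 0).

left endpoint -2.5127.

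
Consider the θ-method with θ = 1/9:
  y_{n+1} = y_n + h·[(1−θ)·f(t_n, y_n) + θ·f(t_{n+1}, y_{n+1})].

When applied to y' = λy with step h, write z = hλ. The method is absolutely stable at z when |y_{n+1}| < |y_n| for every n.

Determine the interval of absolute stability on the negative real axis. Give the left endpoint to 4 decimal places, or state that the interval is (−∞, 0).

With y'=λy (z=hλ):
  y_{n+1} = y_n + z·[8/9·y_n + 1/9·y_{n+1}] ⇒ (1 − 1/9z)y_{n+1} = (1 + 8/9z)y_n
  Hence R(z) = (1 + 8/9z)/(1 − 1/9z).

Solve |R(x)|<1 on ℝ⁻.
x=-1.3: |R|=0.1359
R=−1: 1+8/9x = −1+1/9x ⇒ -7/9x=2 ⇒ x=2/(-7/9)=-2.5714
Confirm numerically:
  x=-2.319: |R|=0.84389 <1
  x=-1.957: |R|=0.60747 <1
  x=-1.783: |R|=0.48818 <1
  x=-1.436: |R|=0.23841 <1
  x=-3.156: |R|=1.33662 >1
  x=-3.143: |R|=1.32949 >1
  x=-2.961: |R|=1.22799 >1
So |R|<1 on (-2.5714, 0).

z∈(-2.5714,0).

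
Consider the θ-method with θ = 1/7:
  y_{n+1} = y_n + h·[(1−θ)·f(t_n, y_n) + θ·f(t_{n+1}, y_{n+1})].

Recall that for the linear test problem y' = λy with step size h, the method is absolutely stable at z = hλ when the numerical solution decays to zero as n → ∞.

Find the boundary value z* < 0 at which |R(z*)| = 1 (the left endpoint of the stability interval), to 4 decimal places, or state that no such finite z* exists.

Set f=λy, z=hλ:
  y_{n+1} = y_n + z·[6/7·y_n + 1/7·y_{n+1}] ⇒ (1 − 1/7z)y_{n+1} = (1 + 6/7z)y_n
  so R(z) = (1 + 6/7z)/(1 − 1/7z).

Solve |R(x)|<1 on ℝ⁻.
x=-0.86: |R|=0.2341
R=−1: 1+6/7x = −1+1/7x ⇒ -5/7x=2 ⇒ x=2/(-5/7)=-2.8000
Confirm numerically:
  x=-2.746: |R|=0.97230 <1
  x=-2.236: |R|=0.69467 <1
  x=-2.062: |R|=0.59281 <1
  x=-3.179: |R|=1.18617 >1
  x=-2.973: |R|=1.08673 >1
  x=-2.881: |R|=1.04099 >1
So |R|<1 on (-2.8000, 0).

left endpoint -2.8000.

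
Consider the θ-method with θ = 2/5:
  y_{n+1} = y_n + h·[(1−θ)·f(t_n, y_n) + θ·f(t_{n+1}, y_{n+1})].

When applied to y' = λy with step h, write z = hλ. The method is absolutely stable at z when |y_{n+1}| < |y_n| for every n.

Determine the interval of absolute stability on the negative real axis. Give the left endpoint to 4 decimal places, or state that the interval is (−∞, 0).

(-10.0000, 0).

With y'=λy (z=hλ):
  y_{n+1} = y_n + z·[3/5·y_n + 2/5·y_{n+1}] ⇒ (1 − 2/5z)y_{n+1} = (1 + 3/5z)y_n
  Hence R(z) = (1 + 3/5z)/(1 − 2/5z).

Solve |R(x)|<1 on ℝ⁻.
x=-0.93: |R|=0.3222
R=−1: 1+3/5x = −1+2/5x ⇒ -1/5x=2 ⇒ x=2/(-1/5)=-10.0000
Confirm numerically:
  x=-6.853: |R|=0.83177 <1
  x=-6.131: |R|=0.77587 <1
  x=-4.341: |R|=0.58639 <1
  x=-10.559: |R|=1.02140 >1
  x=-10.436: |R|=1.01685 >1
So |R|<1 on (-10.0000, 0).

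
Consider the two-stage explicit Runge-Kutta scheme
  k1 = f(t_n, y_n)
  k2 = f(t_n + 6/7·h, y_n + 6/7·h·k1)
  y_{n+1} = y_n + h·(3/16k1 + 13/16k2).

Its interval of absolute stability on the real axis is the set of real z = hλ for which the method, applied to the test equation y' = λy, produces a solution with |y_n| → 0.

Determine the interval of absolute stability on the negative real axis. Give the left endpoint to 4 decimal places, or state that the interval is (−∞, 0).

Test eqn y'=λy, z=hλ:
  k1=λy_n ⇒ h·k1=z·y_n;  k2=λ(1+6/7z)y_n ⇒ h·k2=z(1+6/7z)y_n
  y_{n+1}/y_n = 1 + 3/16z + 13/16z(1+6/7z) = 1 + z + 39/56z²
  R(z) = 1 + z + 39/56z².

Find x<0 with |R(x)|<1.
x=-1.31: |R|=0.8851
R=1: x+39/56x²=0 ⇒ x=−56/39=-1.4359; min R=1−1/(4·39/56)=0.6410>−1
Confirm numerically:
  x=-1.412: |R|=0.97650 <1
  x=-1.053: |R|=0.71921 <1
  x=-0.633: |R|=0.64605 <1
  x=-1.784: |R|=1.43249 >1
  x=-1.714: |R|=1.33197 >1
  x=-1.706: |R|=1.32091 >1
So |R|<1 on (-1.4359, 0).

(-1.4359, 0).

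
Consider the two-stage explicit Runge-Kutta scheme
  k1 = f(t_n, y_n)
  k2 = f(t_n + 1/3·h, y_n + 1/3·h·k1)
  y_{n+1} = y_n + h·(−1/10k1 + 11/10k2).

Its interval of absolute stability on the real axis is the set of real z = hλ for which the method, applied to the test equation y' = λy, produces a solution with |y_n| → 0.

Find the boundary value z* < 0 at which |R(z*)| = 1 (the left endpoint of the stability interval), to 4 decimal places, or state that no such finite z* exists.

On y'=λy, z=hλ:
  k1=λy_n ⇒ h·k1=z·y_n;  k2=λ(1+1/3z)y_n ⇒ h·k2=z(1+1/3z)y_n
  y_{n+1}/y_n = 1 − 1/10z + 11/10z(1+1/3z) = 1 + z + 11/30z²
  ⇒ R(z) = 1 + z + 11/30z².

Find x<0 with |R(x)|<1.
x=-1.59: |R|=0.3370
R=1: x+11/30x²=0 ⇒ x=−30/11=-2.7273; min R=1−1/(4·11/30)=0.3182>−1
Confirm numerically:
  x=-2.297: |R|=0.63761 <1
  x=-1.691: |R|=0.35748 <1
  x=-1.253: |R|=0.32267 <1
  x=-3.317: |R|=1.71725 >1
  x=-3.223: |R|=1.58583 >1
  x=-2.866: |R|=1.14578 >1
So |R|<1 on (-2.7273, 0).

left endpoint -2.7273.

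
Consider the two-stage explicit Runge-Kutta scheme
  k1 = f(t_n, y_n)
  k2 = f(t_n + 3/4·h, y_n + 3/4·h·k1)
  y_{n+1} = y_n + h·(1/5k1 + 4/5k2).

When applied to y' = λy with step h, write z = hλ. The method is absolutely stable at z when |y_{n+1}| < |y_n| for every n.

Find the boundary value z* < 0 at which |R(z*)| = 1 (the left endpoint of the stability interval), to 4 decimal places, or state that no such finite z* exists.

Set f=λy, z=hλ:
  k1=λy_n ⇒ h·k1=z·y_n;  k2=λ(1+3/4z)y_n ⇒ h·k2=z(1+3/4z)y_n
  y_{n+1}/y_n = 1 + 1/5z + 4/5z(1+3/4z) = 1 + z + 3/5z²
  ⇒ R(z) = 1 + z + 3/5z².

Solve |R(x)|<1 on ℝ⁻.
x=-0.83: |R|=0.5833
R=1: x+3/5x²=0 ⇒ x=−5/3=-1.6667; min R=1−1/(4·3/5)=0.5833>−1
Confirm numerically:
  x=-1.519: |R|=0.86542 <1
  x=-1.471: |R|=0.82730 <1
  x=-0.880: |R|=0.58464 <1
  x=-2.150: |R|=1.62350 >1
  x=-2.140: |R|=1.60776 >1
Interval (-1.6667, 0).

z* = -1.6667.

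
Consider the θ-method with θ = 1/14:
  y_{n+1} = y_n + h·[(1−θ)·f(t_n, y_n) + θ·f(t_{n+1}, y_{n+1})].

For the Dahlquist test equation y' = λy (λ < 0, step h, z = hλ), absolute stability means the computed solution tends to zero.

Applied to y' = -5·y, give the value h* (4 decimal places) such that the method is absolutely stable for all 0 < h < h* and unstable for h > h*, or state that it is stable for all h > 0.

On y'=λy, z=hλ:
  y_{n+1} = y_n + z·[13/14·y_n + 1/14·y_{n+1}] ⇒ (1 − 1/14z)y_{n+1} = (1 + 13/14z)y_n
  ⇒ R(z) = (1 + 13/14z)/(1 − 1/14z).

Find x<0 with |R(x)|<1.
x=-0.99: |R|=0.0754
R=−1: 1+13/14x = −1+1/14x ⇒ -6/7x=2 ⇒ x=2/(-6/7)=-2.3333
Confirm numerically:
  x=-2.210: |R|=0.90870 <1
  x=-1.666: |R|=0.48883 <1
  x=-1.267: |R|=0.16185 <1
  x=-2.873: |R|=1.38381 >1
  x=-2.831: |R|=1.35482 >1
  x=-2.825: |R|=1.35067 >1
So |R|<1 on (-2.3333, 0).

(-2.3333,0); λ=-5 ⇒ h* = (7/3)/5 = 0.4667.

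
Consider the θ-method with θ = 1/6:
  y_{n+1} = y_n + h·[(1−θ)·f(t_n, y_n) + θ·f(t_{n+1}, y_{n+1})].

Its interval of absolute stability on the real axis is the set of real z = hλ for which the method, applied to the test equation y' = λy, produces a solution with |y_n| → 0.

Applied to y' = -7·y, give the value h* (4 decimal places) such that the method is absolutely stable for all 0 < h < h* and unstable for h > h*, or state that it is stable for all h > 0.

On y'=λy, z=hλ:
  y_{n+1} = y_n + z·[5/6·y_n + 1/6·y_{n+1}] ⇒ (1 − 1/6z)y_{n+1} = (1 + 5/6z)y_n
  so R(z) = (1 + 5/6z)/(1 − 1/6z).

Boundary: |R(x)|=1, x<0.
x=-0.4: |R|=0.6250
R=−1: 1+5/6x = −1+1/6x ⇒ -2/3x=2 ⇒ x=2/(-2/3)=-3.0000
Confirm numerically:
  x=-2.977: |R|=0.98975 <1
  x=-2.639: |R|=0.83285 <1
  x=-2.391: |R|=0.70969 <1
  x=-1.802: |R|=0.38580 <1
  x=-3.546: |R|=1.22879 >1
  x=-3.310: |R|=1.13319 >1
Interval (-3.0000, 0).

(-3.0000,0); λ=-7 ⇒ h* = (3)/7 = 0.4286.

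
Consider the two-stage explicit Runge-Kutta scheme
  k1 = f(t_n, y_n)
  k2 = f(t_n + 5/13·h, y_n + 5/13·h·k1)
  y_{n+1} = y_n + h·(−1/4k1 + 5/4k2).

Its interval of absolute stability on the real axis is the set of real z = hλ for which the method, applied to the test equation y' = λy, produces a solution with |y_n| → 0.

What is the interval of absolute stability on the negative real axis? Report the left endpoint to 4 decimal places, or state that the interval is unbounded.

z∈(-2.0800,0).

Set f=λy, z=hλ:
  k1=λy_n ⇒ h·k1=z·y_n;  k2=λ(1+5/13z)y_n ⇒ h·k2=z(1+5/13z)y_n
  y_{n+1}/y_n = 1 − 1/4z + 5/4z(1+5/13z) = 1 + z + 25/52z²
  Hence R(z) = 1 + z + 25/52z².

Boundary: |R(x)|=1, x<0.
x=-0.91: |R|=0.4881
R=1: x+25/52x²=0 ⇒ x=−52/25=-2.0800; min R=1−1/(4·25/52)=0.4800>−1
Confirm numerically:
  x=-1.814: |R|=0.76802 <1
  x=-1.765: |R|=0.73270 <1
  x=-1.401: |R|=0.54265 <1
  x=-1.372: |R|=0.53299 <1
  x=-2.595: |R|=1.64251 >1
  x=-2.592: |R|=1.63803 >1
  x=-2.240: |R|=1.17231 >1
Interval (-2.0800, 0).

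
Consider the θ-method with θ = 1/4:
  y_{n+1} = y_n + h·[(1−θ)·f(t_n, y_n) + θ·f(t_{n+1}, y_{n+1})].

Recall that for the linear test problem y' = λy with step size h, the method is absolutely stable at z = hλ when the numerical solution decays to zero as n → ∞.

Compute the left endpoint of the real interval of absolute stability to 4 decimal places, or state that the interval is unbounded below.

Set f=λy, z=hλ:
  y_{n+1} = y_n + z·[3/4·y_n + 1/4·y_{n+1}] ⇒ (1 − 1/4z)y_{n+1} = (1 + 3/4z)y_n
  ⇒ R(z) = (1 + 3/4z)/(1 − 1/4z).

Need |R(x)|<1, x<0.
x=-0.3: |R|=0.7209
R=−1: 1+3/4x = −1+1/4x ⇒ -1/2x=2 ⇒ x=2/(-1/2)=-4.0000
Confirm numerically:
  x=-3.639: |R|=0.90549 <1
  x=-3.238: |R|=0.78944 <1
  x=-4.390: |R|=1.09297 >1
  x=-4.121: |R|=1.02980 >1
Interval (-4.0000, 0).

z* = -4.0000.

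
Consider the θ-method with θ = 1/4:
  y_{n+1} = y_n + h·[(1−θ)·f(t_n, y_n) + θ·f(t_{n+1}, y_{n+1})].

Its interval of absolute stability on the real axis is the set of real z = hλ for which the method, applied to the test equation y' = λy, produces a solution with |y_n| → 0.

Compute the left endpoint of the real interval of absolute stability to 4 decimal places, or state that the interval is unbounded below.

z* = -4.0000.

With y'=λy (z=hλ):
  y_{n+1} = y_n + z·[3/4·y_n + 1/4·y_{n+1}] ⇒ (1 − 1/4z)y_{n+1} = (1 + 3/4z)y_n
  so R(z) = (1 + 3/4z)/(1 − 1/4z).

Solve |R(x)|<1 on ℝ⁻.
x=-1.63: |R|=0.1581
R=−1: 1+3/4x = −1+1/4x ⇒ -1/2x=2 ⇒ x=2/(-1/2)=-4.0000
Confirm numerically:
  x=-3.791: |R|=0.94635 <1
  x=-3.423: |R|=0.84454 <1
  x=-2.285: |R|=0.45426 <1
  x=-2.068: |R|=0.36322 <1
  x=-4.256: |R|=1.06202 >1
  x=-4.239: |R|=1.05802 >1
Stable set (-4.0000, 0).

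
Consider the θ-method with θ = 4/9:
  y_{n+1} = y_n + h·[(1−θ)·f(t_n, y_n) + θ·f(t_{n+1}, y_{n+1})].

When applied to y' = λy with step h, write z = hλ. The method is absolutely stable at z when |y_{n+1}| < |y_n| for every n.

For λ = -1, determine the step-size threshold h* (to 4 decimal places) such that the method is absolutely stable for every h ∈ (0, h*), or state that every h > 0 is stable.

Set f=λy, z=hλ:
  y_{n+1} = y_n + z·[5/9·y_n + 4/9·y_{n+1}] ⇒ (1 − 4/9z)y_{n+1} = (1 + 5/9z)y_n
  ⇒ R(z) = (1 + 5/9z)/(1 − 4/9z).

Need |R(x)|<1, x<0.
x=-1.35: |R|=0.1562
R=−1: 1+5/9x = −1+4/9x ⇒ -1/9x=2 ⇒ x=2/(-1/9)=-18.0000
Confirm numerically:
  x=-15.360: |R|=0.96252 <1
  x=-12.393: |R|=0.90427 <1
  x=-11.770: |R|=0.88891 <1
  x=-18.493: |R|=1.00594 >1
  x=-18.443: |R|=1.00535 >1
  x=-18.352: |R|=1.00427 >1
So |R|<1 on (-18.0000, 0).

(-18.0000,0); λ=-1 ⇒ h* = (18)/1 = 18.0000.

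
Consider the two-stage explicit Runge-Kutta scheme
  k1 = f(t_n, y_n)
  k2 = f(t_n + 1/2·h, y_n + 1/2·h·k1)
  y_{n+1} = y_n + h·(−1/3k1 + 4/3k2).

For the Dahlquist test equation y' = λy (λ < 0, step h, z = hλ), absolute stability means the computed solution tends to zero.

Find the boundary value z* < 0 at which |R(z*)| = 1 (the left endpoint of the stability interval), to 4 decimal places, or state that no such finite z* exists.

Set f=λy, z=hλ:
  k1=λy_n ⇒ h·k1=z·y_n;  k2=λ(1+1/2z)y_n ⇒ h·k2=z(1+1/2z)y_n
  y_{n+1}/y_n = 1 − 1/3z + 4/3z(1+1/2z) = 1 + z + 2/3z²
  so R(z) = 1 + z + 2/3z².

Boundary: |R(x)|=1, x<0.
x=-1.74: |R|=1.2784
R=1: x+2/3x²=0 ⇒ x=−3/2=-1.5000; min R=1−1/(4·2/3)=0.6250>−1
Confirm numerically:
  x=-1.086: |R|=0.70026 <1
  x=-0.938: |R|=0.64856 <1
  x=-0.763: |R|=0.62511 <1
  x=-0.639: |R|=0.63321 <1
  x=-2.030: |R|=1.71727 >1
  x=-1.640: |R|=1.15307 >1
Stable set (-1.5000, 0).

z* = -1.5000.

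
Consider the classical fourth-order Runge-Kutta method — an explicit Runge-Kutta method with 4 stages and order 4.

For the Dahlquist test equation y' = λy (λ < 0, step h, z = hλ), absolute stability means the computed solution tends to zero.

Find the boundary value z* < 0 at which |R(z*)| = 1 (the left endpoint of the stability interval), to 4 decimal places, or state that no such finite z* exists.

z* = -2.7853.

On y'=λy, z=hλ:
  order 4, 4-stage ⇒ R(z)=1+z+z^2/2+z^3/6+z^4/24
  (e.g. R(-1.19)=0.32075, |R|=0.32075)

Find x<0 with |R(x)|<1.
x=-1.19: |R|=0.3207
|R(-2.54)|=0.6889 |R(-2.28)|=0.4698 |R(-1.66)|=0.2718
Bisect:
  x_lo=-3.6083 |R|=3.1351  x_hi=-0.1712 |R|=0.8426
  mid=-1.88978 |R|=0.30245 →hi
  mid=-2.74906 |R|=0.94674 →hi
  mid=-3.17871 |R|=1.77428 →lo
  mid=-2.96388 |R|=1.30438 →lo
  mid=-2.85647 |R|=1.11273 →lo
  mid=-2.80277 |R|=1.02667 →lo
  mid=-2.77592 |R|=0.98595 →hi
  mid=-2.78934 |R|=1.00612 →lo
  mid=-2.78263 |R|=0.99599 →hi
  ...
  [-2.78536,-2.78515] ⇒ x*=-2.7853
Stable set (-2.7853, 0).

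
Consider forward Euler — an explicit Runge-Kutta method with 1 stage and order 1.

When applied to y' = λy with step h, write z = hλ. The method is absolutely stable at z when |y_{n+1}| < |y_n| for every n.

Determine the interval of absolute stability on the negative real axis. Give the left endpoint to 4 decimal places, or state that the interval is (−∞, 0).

With y'=λy (z=hλ):
  order 1, 1-stage ⇒ R(z)=1+z
  (e.g. R(-0.76)=0.24000, |R|=0.24000)

Boundary: |R(x)|=1, x<0.
x=-0.76: |R|=0.2400
|R(-1.72)|=0.7200 |R(-1.36)|=0.3600 |R(-1.01)|=0.0100
Bisect:
  x_lo=-2.3295 |R|=1.3295  x_hi=-0.2062 |R|=0.7938
  mid=-1.26780 |R|=0.26780 →hi
  mid=-1.79863 |R|=0.79863 →hi
  mid=-2.06404 |R|=1.06404 →lo
  mid=-1.93133 |R|=0.93133 →hi
  mid=-1.99769 |R|=0.99769 →hi
  mid=-2.03086 |R|=1.03086 →lo
  mid=-2.01428 |R|=1.01428 →lo
  ...
  [-2.00002,-1.99989] ⇒ x*=-2.0000
So |R|<1 on (-2.0000, 0).

(-2.0000, 0).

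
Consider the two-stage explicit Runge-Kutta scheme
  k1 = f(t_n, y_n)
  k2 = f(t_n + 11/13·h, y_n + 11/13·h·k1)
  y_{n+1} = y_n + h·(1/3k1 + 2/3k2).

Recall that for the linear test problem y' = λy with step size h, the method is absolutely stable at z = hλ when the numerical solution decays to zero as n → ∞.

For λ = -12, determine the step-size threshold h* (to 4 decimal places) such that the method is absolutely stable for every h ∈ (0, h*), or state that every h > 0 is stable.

With y'=λy (z=hλ):
  k1=λy_n ⇒ h·k1=z·y_n;  k2=λ(1+11/13z)y_n ⇒ h·k2=z(1+11/13z)y_n
  y_{n+1}/y_n = 1 + 1/3z + 2/3z(1+11/13z) = 1 + z + 22/39z²
  ⇒ R(z) = 1 + z + 22/39z².

Need |R(x)|<1, x<0.
x=-1.74: |R|=0.9679
R=1: x+22/39x²=0 ⇒ x=−39/22=-1.7727; min R=1−1/(4·22/39)=0.5568>−1
Confirm numerically:
  x=-1.714: |R|=0.94322 <1
  x=-1.648: |R|=0.88405 <1
  x=-1.308: |R|=0.65710 <1
  x=-0.935: |R|=0.55815 <1
  x=-2.215: |R|=1.55261 >1
  x=-2.051: |R|=1.32195 >1
  x=-1.983: |R|=1.23521 >1
So |R|<1 on (-1.7727, 0).

(-1.7727,0); λ=-12 ⇒ h* = (39/22)/12 = 0.1477.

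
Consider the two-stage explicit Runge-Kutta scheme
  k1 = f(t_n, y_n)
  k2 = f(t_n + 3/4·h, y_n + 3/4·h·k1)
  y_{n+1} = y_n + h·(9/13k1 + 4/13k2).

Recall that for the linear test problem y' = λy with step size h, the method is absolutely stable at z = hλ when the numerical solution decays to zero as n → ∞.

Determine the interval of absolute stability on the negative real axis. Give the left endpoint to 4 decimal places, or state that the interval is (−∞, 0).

z∈(-4.3333,0).

Test eqn y'=λy, z=hλ:
  k1=λy_n ⇒ h·k1=z·y_n;  k2=λ(1+3/4z)y_n ⇒ h·k2=z(1+3/4z)y_n
  y_{n+1}/y_n = 1 + 9/13z + 4/13z(1+3/4z) = 1 + z + 3/13z²
  Hence R(z) = 1 + z + 3/13z².

Solve |R(x)|<1 on ℝ⁻.
x=-1.45: |R|=0.0352
R=1: x+3/13x²=0 ⇒ x=−13/3=-4.3333; min R=1−1/(4·3/13)=-0.0833>−1
Confirm numerically:
  x=-4.067: |R|=0.75004 <1
  x=-4.055: |R|=0.73954 <1
  x=-2.705: |R|=0.01646 <1
  x=-2.007: |R|=0.07745 <1
  x=-4.903: |R|=1.64456 >1
  x=-4.895: |R|=1.63447 >1
So |R|<1 on (-4.3333, 0).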